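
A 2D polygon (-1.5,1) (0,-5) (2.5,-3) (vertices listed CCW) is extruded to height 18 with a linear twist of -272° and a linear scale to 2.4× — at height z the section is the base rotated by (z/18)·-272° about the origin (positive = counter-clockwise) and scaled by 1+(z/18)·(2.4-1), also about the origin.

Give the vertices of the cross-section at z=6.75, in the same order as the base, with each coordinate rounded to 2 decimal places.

t = z/height = 6.75/18 = 0.375
s = 1 + (scale-1)·z/height = 1 + (2.4-1)·6.75/18 = 1.525000
θ = twist·z/height = -272°·6.75/18 = -102.0000° = -1.780236 rad
cos θ = -0.207912, sin θ = -0.978148 (intermediates below are computed at full precision and shown rounded to 5 d.p.)
v1: (-1.5,1) → rotate → (1.29002,1.25931) → ×s → (1.96727,1.92045) → (1.97,1.92)
v2: (0,-5) → rotate → (-4.89074,1.03956) → ×s → (-7.45838,1.58533) → (-7.46,1.59)
v3: (2.5,-3) → rotate → (-3.45422,-1.82163) → ×s → (-5.26769,-2.77799) → (-5.27,-2.78)

Cross-section at z=6.75: (1.97,1.92) (-7.46,1.59) (-5.27,-2.78)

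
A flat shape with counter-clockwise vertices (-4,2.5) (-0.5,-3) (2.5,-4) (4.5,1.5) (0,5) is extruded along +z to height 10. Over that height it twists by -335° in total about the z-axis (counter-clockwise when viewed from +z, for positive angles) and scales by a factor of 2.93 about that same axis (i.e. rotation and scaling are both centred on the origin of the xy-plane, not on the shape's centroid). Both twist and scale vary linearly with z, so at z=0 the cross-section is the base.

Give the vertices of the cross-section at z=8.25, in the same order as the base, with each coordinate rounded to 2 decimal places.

Cross-section at z=8.25: (-7.59,-9.59) (7.58,-2.15) (11.02,5.29) (-2.57,12.02) (-12.88,1.44)

t = z/height = 8.25/10 = 0.825
s = 1 + (scale-1)·z/height = 1 + (2.93-1)·8.25/10 = 2.592250
θ = twist·z/height = -335°·8.25/10 = -276.3750° = -4.823654 rad
cos θ = 0.111035, sin θ = 0.993816 (intermediates below are computed at full precision and shown rounded to 5 d.p.)
v1: (-4,2.5) → rotate → (-2.92868,-3.69768) → ×s → (-7.59188,-9.58530) → (-7.59,-9.59)
v2: (-0.5,-3) → rotate → (2.92593,-0.83001) → ×s → (7.58475,-2.15160) → (7.58,-2.15)
v3: (2.5,-4) → rotate → (4.25285,2.04040) → ×s → (11.02446,5.28923) → (11.02,5.29)
v4: (4.5,1.5) → rotate → (-0.99107,4.63873) → ×s → (-2.56909,12.02474) → (-2.57,12.02)
v5: (0,5) → rotate → (-4.96908,0.55518) → ×s → (-12.88110,1.43916) → (-12.88,1.44)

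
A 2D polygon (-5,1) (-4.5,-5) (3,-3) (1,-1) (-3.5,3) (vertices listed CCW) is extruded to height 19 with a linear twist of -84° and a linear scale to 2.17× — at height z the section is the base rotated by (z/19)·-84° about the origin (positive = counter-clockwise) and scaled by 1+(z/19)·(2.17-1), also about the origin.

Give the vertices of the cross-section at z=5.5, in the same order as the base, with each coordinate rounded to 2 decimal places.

t = z/height = 5.5/19 = 0.289474
s = 1 + (scale-1)·z/height = 1 + (2.17-1)·5.5/19 = 1.338684
θ = twist·z/height = -84°·5.5/19 = -24.3158° = -0.424391 rad
cos θ = 0.911290, sin θ = -0.411766 (intermediates below are computed at full precision and shown rounded to 5 d.p.)
v1: (-5,1) → rotate → (-4.14468,2.97012) → ×s → (-5.54842,3.97605) → (-5.55,3.98)
v2: (-4.5,-5) → rotate → (-6.15963,-2.70350) → ×s → (-8.24580,-3.61914) → (-8.25,-3.62)
v3: (3,-3) → rotate → (1.49857,-3.96917) → ×s → (2.00612,-5.31346) → (2.01,-5.31)
v4: (1,-1) → rotate → (0.49952,-1.32306) → ×s → (0.66871,-1.77115) → (0.67,-1.77)
v5: (-3.5,3) → rotate → (-1.95422,4.17505) → ×s → (-2.61608,5.58907) → (-2.62,5.59)

Cross-section at z=5.5: (-5.55,3.98) (-8.25,-3.62) (2.01,-5.31) (0.67,-1.77) (-2.62,5.59)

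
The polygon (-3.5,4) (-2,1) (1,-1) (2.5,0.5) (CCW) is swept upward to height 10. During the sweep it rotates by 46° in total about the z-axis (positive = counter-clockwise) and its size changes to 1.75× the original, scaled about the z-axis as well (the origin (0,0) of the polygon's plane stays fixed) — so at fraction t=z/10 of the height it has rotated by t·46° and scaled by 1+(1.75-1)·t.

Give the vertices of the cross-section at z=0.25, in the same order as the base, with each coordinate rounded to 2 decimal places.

Cross-section at z=0.25: (-3.65,4.00) (-2.06,0.98) (1.04,-1.00) (2.54,0.56)

t = z/height = 0.25/10 = 0.025
s = 1 + (scale-1)·z/height = 1 + (1.75-1)·0.25/10 = 1.018750
θ = twist·z/height = 46°·0.25/10 = 1.1500° = 0.020071 rad
cos θ = 0.999799, sin θ = 0.020070 (intermediates below are computed at full precision and shown rounded to 5 d.p.)
v1: (-3.5,4) → rotate → (-3.57957,3.92895) → ×s → (-3.64669,4.00262) → (-3.65,4.00)
v2: (-2,1) → rotate → (-2.01967,0.95966) → ×s → (-2.05754,0.97765) → (-2.06,0.98)
v3: (1,-1) → rotate → (1.01987,-0.97973) → ×s → (1.03899,-0.99810) → (1.04,-1.00)
v4: (2.5,0.5) → rotate → (2.48946,0.55007) → ×s → (2.53614,0.56039) → (2.54,0.56)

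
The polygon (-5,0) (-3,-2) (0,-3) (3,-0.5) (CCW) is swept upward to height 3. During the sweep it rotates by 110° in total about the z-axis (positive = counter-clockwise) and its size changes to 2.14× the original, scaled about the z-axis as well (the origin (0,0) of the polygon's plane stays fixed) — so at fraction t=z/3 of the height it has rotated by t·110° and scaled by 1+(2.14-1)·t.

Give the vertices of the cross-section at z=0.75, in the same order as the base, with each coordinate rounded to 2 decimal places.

Cross-section at z=0.75: (-5.70,-2.97) (-2.23,-4.06) (1.78,-3.42) (3.72,1.21)

t = z/height = 0.75/3 = 0.25
s = 1 + (scale-1)·z/height = 1 + (2.14-1)·0.75/3 = 1.285000
θ = twist·z/height = 110°·0.75/3 = 27.5000° = 0.479966 rad
cos θ = 0.887011, sin θ = 0.461749 (intermediates below are computed at full precision and shown rounded to 5 d.p.)
v1: (-5,0) → rotate → (-4.43505,-2.30874) → ×s → (-5.69904,-2.96673) → (-5.70,-2.97)
v2: (-3,-2) → rotate → (-1.73754,-3.15927) → ×s → (-2.23273,-4.05966) → (-2.23,-4.06)
v3: (0,-3) → rotate → (1.38525,-2.66103) → ×s → (1.78004,-3.41943) → (1.78,-3.42)
v4: (3,-0.5) → rotate → (2.89191,0.94174) → ×s → (3.71610,1.21014) → (3.72,1.21)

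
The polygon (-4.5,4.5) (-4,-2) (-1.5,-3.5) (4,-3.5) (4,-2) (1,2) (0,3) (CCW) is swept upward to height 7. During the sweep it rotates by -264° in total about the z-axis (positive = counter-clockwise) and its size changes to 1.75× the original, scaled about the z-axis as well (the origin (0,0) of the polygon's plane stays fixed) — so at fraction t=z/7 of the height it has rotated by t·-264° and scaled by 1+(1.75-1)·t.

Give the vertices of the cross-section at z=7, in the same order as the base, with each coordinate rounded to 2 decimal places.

Cross-section at z=7: (-7.01,-8.66) (4.21,-6.60) (6.37,-1.97) (5.36,7.60) (2.75,7.33) (-3.66,1.37) (-5.22,-0.55)

t = z/height = 7/7 = 1
s = 1 + (scale-1)·z/height = 1 + (1.75-1)·7/7 = 1.750000
θ = twist·z/height = -264°·7/7 = -264.0000° = -4.607669 rad
cos θ = -0.104528, sin θ = 0.994522 (intermediates below are computed at full precision and shown rounded to 5 d.p.)
v1: (-4.5,4.5) → rotate → (-4.00497,-4.94573) → ×s → (-7.00870,-8.65502) → (-7.01,-8.66)
v2: (-4,-2) → rotate → (2.40716,-3.76903) → ×s → (4.21253,-6.59580) → (4.21,-6.60)
v3: (-1.5,-3.5) → rotate → (3.63762,-1.12593) → ×s → (6.36583,-1.97038) → (6.37,-1.97)
v4: (4,-3.5) → rotate → (3.06271,4.34394) → ×s → (5.35975,7.60189) → (5.36,7.60)
v5: (4,-2) → rotate → (1.57093,4.18714) → ×s → (2.74913,7.32750) → (2.75,7.33)
v6: (1,2) → rotate → (-2.09357,0.78546) → ×s → (-3.66375,1.37456) → (-3.66,1.37)
v7: (0,3) → rotate → (-2.98357,-0.31359) → ×s → (-5.22124,-0.54877) → (-5.22,-0.55)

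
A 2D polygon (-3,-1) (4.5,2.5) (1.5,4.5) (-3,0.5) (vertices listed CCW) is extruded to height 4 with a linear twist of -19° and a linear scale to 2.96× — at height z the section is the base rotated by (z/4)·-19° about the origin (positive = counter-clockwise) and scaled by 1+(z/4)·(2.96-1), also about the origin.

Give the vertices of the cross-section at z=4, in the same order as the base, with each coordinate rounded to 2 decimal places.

Cross-section at z=4: (-9.36,0.09) (15.00,2.66) (8.53,11.15) (-7.91,4.29)

t = z/height = 4/4 = 1
s = 1 + (scale-1)·z/height = 1 + (2.96-1)·4/4 = 2.960000
θ = twist·z/height = -19°·4/4 = -19.0000° = -0.331613 rad
cos θ = 0.945519, sin θ = -0.325568 (intermediates below are computed at full precision and shown rounded to 5 d.p.)
v1: (-3,-1) → rotate → (-3.16212,0.03119) → ×s → (-9.35989,0.09231) → (-9.36,0.09)
v2: (4.5,2.5) → rotate → (5.06875,0.89874) → ×s → (15.00351,2.66027) → (15.00,2.66)
v3: (1.5,4.5) → rotate → (2.88333,3.76648) → ×s → (8.53467,11.14878) → (8.53,11.15)
v4: (-3,0.5) → rotate → (-2.67377,1.44946) → ×s → (-7.91436,4.29041) → (-7.91,4.29)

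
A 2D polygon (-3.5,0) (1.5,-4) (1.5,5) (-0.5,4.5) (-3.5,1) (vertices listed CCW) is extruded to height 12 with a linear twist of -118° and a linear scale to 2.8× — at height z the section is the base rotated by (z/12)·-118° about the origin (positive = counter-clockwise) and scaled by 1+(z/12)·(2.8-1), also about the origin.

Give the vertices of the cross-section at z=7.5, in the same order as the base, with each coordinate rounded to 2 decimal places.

Cross-section at z=7.5: (-2.08,7.14) (-7.27,-5.44) (11.09,-0.09) (8.88,3.70) (-0.04,7.74)

t = z/height = 7.5/12 = 0.625
s = 1 + (scale-1)·z/height = 1 + (2.8-1)·7.5/12 = 2.125000
θ = twist·z/height = -118°·7.5/12 = -73.7500° = -1.287180 rad
cos θ = 0.279829, sin θ = -0.960050 (intermediates below are computed at full precision and shown rounded to 5 d.p.)
v1: (-3.5,0) → rotate → (-0.97940,3.36017) → ×s → (-2.08123,7.14037) → (-2.08,7.14)
v2: (1.5,-4) → rotate → (-3.42046,-2.55939) → ×s → (-7.26847,-5.43871) → (-7.27,-5.44)
v3: (1.5,5) → rotate → (5.21999,-0.04093) → ×s → (11.09248,-0.08698) → (11.09,-0.09)
v4: (-0.5,4.5) → rotate → (4.18031,1.73926) → ×s → (8.88316,3.69592) → (8.88,3.70)
v5: (-3.5,1) → rotate → (-0.01935,3.64000) → ×s → (-0.04112,7.73501) → (-0.04,7.74)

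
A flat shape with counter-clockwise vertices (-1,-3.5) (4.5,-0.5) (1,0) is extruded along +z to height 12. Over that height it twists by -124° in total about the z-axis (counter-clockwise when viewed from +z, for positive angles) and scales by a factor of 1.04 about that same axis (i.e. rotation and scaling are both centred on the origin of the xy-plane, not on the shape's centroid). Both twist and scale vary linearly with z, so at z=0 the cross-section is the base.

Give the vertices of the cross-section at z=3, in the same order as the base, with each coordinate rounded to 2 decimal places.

t = z/height = 3/12 = 0.25
s = 1 + (scale-1)·z/height = 1 + (1.04-1)·3/12 = 1.010000
θ = twist·z/height = -124°·3/12 = -31.0000° = -0.541052 rad
cos θ = 0.857167, sin θ = -0.515038 (intermediates below are computed at full precision and shown rounded to 5 d.p.)
v1: (-1,-3.5) → rotate → (-2.65980,-2.48505) → ×s → (-2.68640,-2.50990) → (-2.69,-2.51)
v2: (4.5,-0.5) → rotate → (3.59973,-2.74625) → ×s → (3.63573,-2.77372) → (3.64,-2.77)
v3: (1,0) → rotate → (0.85717,-0.51504) → ×s → (0.86574,-0.52019) → (0.87,-0.52)

Cross-section at z=3: (-2.69,-2.51) (3.64,-2.77) (0.87,-0.52)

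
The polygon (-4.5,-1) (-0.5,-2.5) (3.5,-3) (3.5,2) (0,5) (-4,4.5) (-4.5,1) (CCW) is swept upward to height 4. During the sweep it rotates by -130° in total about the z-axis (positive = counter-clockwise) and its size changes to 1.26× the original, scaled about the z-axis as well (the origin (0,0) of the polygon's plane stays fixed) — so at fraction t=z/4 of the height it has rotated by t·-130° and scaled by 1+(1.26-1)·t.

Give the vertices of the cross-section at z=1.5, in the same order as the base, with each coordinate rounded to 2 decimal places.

t = z/height = 1.5/4 = 0.375
s = 1 + (scale-1)·z/height = 1 + (1.26-1)·1.5/4 = 1.097500
θ = twist·z/height = -130°·1.5/4 = -48.7500° = -0.850848 rad
cos θ = 0.659346, sin θ = -0.751840 (intermediates below are computed at full precision and shown rounded to 5 d.p.)
v1: (-4.5,-1) → rotate → (-3.71890,2.72393) → ×s → (-4.08149,2.98952) → (-4.08,2.99)
v2: (-0.5,-2.5) → rotate → (-2.20927,-1.27244) → ×s → (-2.42468,-1.39651) → (-2.42,-1.40)
v3: (3.5,-3) → rotate → (0.05219,-4.60948) → ×s → (0.05728,-5.05890) → (0.06,-5.06)
v4: (3.5,2) → rotate → (3.81139,-1.31275) → ×s → (4.18300,-1.44074) → (4.18,-1.44)
v5: (0,5) → rotate → (3.75920,3.29673) → ×s → (4.12572,3.61816) → (4.13,3.62)
v6: (-4,4.5) → rotate → (0.74590,5.97442) → ×s → (0.81862,6.55692) → (0.82,6.56)
v7: (-4.5,1) → rotate → (-2.21522,4.04262) → ×s → (-2.43120,4.43678) → (-2.43,4.44)

Cross-section at z=1.5: (-4.08,2.99) (-2.42,-1.40) (0.06,-5.06) (4.18,-1.44) (4.13,3.62) (0.82,6.56) (-2.43,4.44)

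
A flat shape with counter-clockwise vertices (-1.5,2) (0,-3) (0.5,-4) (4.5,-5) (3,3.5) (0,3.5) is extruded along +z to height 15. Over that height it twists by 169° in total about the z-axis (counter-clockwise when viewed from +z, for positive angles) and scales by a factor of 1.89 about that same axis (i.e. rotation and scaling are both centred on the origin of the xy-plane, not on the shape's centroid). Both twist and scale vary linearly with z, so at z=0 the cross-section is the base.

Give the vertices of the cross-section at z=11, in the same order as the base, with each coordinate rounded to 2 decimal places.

t = z/height = 11/15 = 0.733333
s = 1 + (scale-1)·z/height = 1 + (1.89-1)·11/15 = 1.652667
θ = twist·z/height = 169°·11/15 = 123.9333° = 2.163045 rad
cos θ = -0.558228, sin θ = 0.829688 (intermediates below are computed at full precision and shown rounded to 5 d.p.)
v1: (-1.5,2) → rotate → (-0.82203,-2.36099) → ×s → (-1.35855,-3.90192) → (-1.36,-3.90)
v2: (0,-3) → rotate → (2.48906,1.67468) → ×s → (4.11359,2.76769) → (4.11,2.77)
v3: (0.5,-4) → rotate → (3.03964,2.64776) → ×s → (5.02351,4.37586) → (5.02,4.38)
v4: (4.5,-5) → rotate → (1.63641,6.52473) → ×s → (2.70444,10.78321) → (2.70,10.78)
v5: (3,3.5) → rotate → (-4.57859,0.53527) → ×s → (-7.56688,0.88462) → (-7.57,0.88)
v6: (0,3.5) → rotate → (-2.90391,-1.95380) → ×s → (-4.79919,-3.22898) → (-4.80,-3.23)

Cross-section at z=11: (-1.36,-3.90) (4.11,2.77) (5.02,4.38) (2.70,10.78) (-7.57,0.88) (-4.80,-3.23)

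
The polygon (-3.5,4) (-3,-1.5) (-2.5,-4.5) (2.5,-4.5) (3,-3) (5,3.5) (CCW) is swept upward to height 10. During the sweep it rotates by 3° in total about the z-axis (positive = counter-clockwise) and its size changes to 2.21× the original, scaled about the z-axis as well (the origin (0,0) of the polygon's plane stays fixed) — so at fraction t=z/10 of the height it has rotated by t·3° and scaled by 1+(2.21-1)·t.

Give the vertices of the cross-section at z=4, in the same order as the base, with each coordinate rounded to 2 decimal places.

t = z/height = 4/10 = 0.4
s = 1 + (scale-1)·z/height = 1 + (2.21-1)·4/10 = 1.484000
θ = twist·z/height = 3°·4/10 = 1.2000° = 0.020944 rad
cos θ = 0.999781, sin θ = 0.020942 (intermediates below are computed at full precision and shown rounded to 5 d.p.)
v1: (-3.5,4) → rotate → (-3.58300,3.92582) → ×s → (-5.31718,5.82592) → (-5.32,5.83)
v2: (-3,-1.5) → rotate → (-2.96793,-1.56250) → ×s → (-4.40441,-2.31875) → (-4.40,-2.32)
v3: (-2.5,-4.5) → rotate → (-2.40521,-4.55137) → ×s → (-3.56933,-6.75423) → (-3.57,-6.75)
v4: (2.5,-4.5) → rotate → (2.59369,-4.44666) → ×s → (3.84904,-6.59884) → (3.85,-6.60)
v5: (3,-3) → rotate → (3.06217,-2.93651) → ×s → (4.54426,-4.35779) → (4.54,-4.36)
v6: (5,3.5) → rotate → (4.92560,3.60394) → ×s → (7.30960,5.34825) → (7.31,5.35)

Cross-section at z=4: (-5.32,5.83) (-4.40,-2.32) (-3.57,-6.75) (3.85,-6.60) (4.54,-4.36) (7.31,5.35)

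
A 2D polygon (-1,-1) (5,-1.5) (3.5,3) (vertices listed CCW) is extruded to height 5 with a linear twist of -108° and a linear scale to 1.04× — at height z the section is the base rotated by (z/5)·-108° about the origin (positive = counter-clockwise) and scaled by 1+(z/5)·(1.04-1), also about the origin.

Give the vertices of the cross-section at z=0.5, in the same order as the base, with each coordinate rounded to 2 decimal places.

Cross-section at z=0.5: (-1.17,-0.80) (4.65,-2.42) (4.02,2.30)

t = z/height = 0.5/5 = 0.1
s = 1 + (scale-1)·z/height = 1 + (1.04-1)·0.5/5 = 1.004000
θ = twist·z/height = -108°·0.5/5 = -10.8000° = -0.188496 rad
cos θ = 0.982287, sin θ = -0.187381 (intermediates below are computed at full precision and shown rounded to 5 d.p.)
v1: (-1,-1) → rotate → (-1.16967,-0.79491) → ×s → (-1.17435,-0.79809) → (-1.17,-0.80)
v2: (5,-1.5) → rotate → (4.63036,-2.41034) → ×s → (4.64889,-2.41998) → (4.65,-2.42)
v3: (3.5,3) → rotate → (4.00015,2.29103) → ×s → (4.01615,2.30019) → (4.02,2.30)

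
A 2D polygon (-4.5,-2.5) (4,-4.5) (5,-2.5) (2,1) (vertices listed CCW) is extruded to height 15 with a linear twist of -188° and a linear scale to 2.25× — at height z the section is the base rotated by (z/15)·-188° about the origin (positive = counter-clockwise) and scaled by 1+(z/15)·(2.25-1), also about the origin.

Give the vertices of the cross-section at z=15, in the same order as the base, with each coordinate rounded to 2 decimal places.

Cross-section at z=15: (10.81,4.16) (-7.50,11.28) (-10.36,7.14) (-4.77,-1.60)

t = z/height = 15/15 = 1
s = 1 + (scale-1)·z/height = 1 + (2.25-1)·15/15 = 2.250000
θ = twist·z/height = -188°·15/15 = -188.0000° = -3.281219 rad
cos θ = -0.990268, sin θ = 0.139173 (intermediates below are computed at full precision and shown rounded to 5 d.p.)
v1: (-4.5,-2.5) → rotate → (4.80414,1.84939) → ×s → (10.80931,4.16113) → (10.81,4.16)
v2: (4,-4.5) → rotate → (-3.33479,5.01290) → ×s → (-7.50328,11.27902) → (-7.50,11.28)
v3: (5,-2.5) → rotate → (-4.60341,3.17154) → ×s → (-10.35767,7.13596) → (-10.36,7.14)
v4: (2,1) → rotate → (-2.11971,-0.71192) → ×s → (-4.76935,-1.60182) → (-4.77,-1.60)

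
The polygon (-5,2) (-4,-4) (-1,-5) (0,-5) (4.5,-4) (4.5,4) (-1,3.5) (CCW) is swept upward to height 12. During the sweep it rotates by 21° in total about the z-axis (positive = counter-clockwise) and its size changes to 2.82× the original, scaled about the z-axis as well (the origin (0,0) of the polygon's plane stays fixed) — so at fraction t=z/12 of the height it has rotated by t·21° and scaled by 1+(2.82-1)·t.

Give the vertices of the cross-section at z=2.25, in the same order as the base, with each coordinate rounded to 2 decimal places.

Cross-section at z=2.25: (-6.87,2.22) (-4.98,-5.72) (-0.88,-6.78) (0.46,-6.69) (6.39,-4.94) (5.65,5.77) (-1.66,4.59)

t = z/height = 2.25/12 = 0.1875
s = 1 + (scale-1)·z/height = 1 + (2.82-1)·2.25/12 = 1.341250
θ = twist·z/height = 21°·2.25/12 = 3.9375° = 0.068722 rad
cos θ = 0.997640, sin θ = 0.068668 (intermediates below are computed at full precision and shown rounded to 5 d.p.)
v1: (-5,2) → rotate → (-5.12553,1.65194) → ×s → (-6.87462,2.21566) → (-6.87,2.22)
v2: (-4,-4) → rotate → (-3.71589,-4.26523) → ×s → (-4.98393,-5.72074) → (-4.98,-5.72)
v3: (-1,-5) → rotate → (-0.65430,-5.05687) → ×s → (-0.87758,-6.78252) → (-0.88,-6.78)
v4: (0,-5) → rotate → (0.34334,-4.98820) → ×s → (0.46051,-6.69042) → (0.46,-6.69)
v5: (4.5,-4) → rotate → (4.76405,-3.68155) → ×s → (6.38978,-4.93788) → (6.39,-4.94)
v6: (4.5,4) → rotate → (4.21470,4.29957) → ×s → (5.65297,5.76679) → (5.65,5.77)
v7: (-1,3.5) → rotate → (-1.23798,3.42307) → ×s → (-1.66044,4.59119) → (-1.66,4.59)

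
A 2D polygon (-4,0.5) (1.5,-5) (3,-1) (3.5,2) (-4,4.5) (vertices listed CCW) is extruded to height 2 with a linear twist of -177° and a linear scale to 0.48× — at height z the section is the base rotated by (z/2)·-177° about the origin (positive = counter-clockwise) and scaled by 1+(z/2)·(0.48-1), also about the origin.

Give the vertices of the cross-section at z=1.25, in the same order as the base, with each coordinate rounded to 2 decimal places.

Cross-section at z=1.25: (1.27,2.41) (-3.52,0.24) (-1.35,-1.66) (0.43,-2.69) (3.79,1.46)

t = z/height = 1.25/2 = 0.625
s = 1 + (scale-1)·z/height = 1 + (0.48-1)·1.25/2 = 0.675000
θ = twist·z/height = -177°·1.25/2 = -110.6250° = -1.930770 rad
cos θ = -0.352250, sin θ = -0.935906 (intermediates below are computed at full precision and shown rounded to 5 d.p.)
v1: (-4,0.5) → rotate → (1.87695,3.56750) → ×s → (1.26694,2.40806) → (1.27,2.41)
v2: (1.5,-5) → rotate → (-5.20790,0.35739) → ×s → (-3.51534,0.24124) → (-3.52,0.24)
v3: (3,-1) → rotate → (-1.99266,-2.45547) → ×s → (-1.34504,-1.65744) → (-1.35,-1.66)
v4: (3.5,2) → rotate → (0.63894,-3.98017) → ×s → (0.43128,-2.68662) → (0.43,-2.69)
v5: (-4,4.5) → rotate → (5.62058,2.15850) → ×s → (3.79389,1.45699) → (3.79,1.46)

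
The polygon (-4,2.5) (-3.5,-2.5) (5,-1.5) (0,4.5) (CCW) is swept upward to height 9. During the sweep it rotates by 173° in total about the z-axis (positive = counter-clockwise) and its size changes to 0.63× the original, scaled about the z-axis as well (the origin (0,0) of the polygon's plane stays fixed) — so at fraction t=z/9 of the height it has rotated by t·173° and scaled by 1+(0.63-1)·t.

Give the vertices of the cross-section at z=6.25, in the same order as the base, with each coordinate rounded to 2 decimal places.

t = z/height = 6.25/9 = 0.694444
s = 1 + (scale-1)·z/height = 1 + (0.63-1)·6.25/9 = 0.743056
θ = twist·z/height = 173°·6.25/9 = 120.1389° = 2.096819 rad
cos θ = -0.502098, sin θ = 0.864811 (intermediates below are computed at full precision and shown rounded to 5 d.p.)
v1: (-4,2.5) → rotate → (-0.15364,-4.71449) → ×s → (-0.11416,-3.50313) → (-0.11,-3.50)
v2: (-3.5,-2.5) → rotate → (3.91937,-1.77159) → ×s → (2.91231,-1.31639) → (2.91,-1.32)
v3: (5,-1.5) → rotate → (-1.21327,5.07720) → ×s → (-0.90153,3.77264) → (-0.90,3.77)
v4: (0,4.5) → rotate → (-3.89165,-2.25944) → ×s → (-2.89171,-1.67889) → (-2.89,-1.68)

Cross-section at z=6.25: (-0.11,-3.50) (2.91,-1.32) (-0.90,3.77) (-2.89,-1.68)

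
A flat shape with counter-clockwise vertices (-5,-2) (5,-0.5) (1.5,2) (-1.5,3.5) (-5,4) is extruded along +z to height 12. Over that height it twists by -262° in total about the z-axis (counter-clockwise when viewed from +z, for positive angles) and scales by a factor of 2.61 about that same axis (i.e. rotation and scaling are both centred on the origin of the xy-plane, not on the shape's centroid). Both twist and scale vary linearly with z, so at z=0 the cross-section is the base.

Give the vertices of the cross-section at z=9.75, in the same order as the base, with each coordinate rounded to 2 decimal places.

Cross-section at z=9.75: (12.20,-2.39) (-9.07,7.23) (-5.41,-2.00) (-1.48,-8.66) (4.68,-14.02)

t = z/height = 9.75/12 = 0.8125
s = 1 + (scale-1)·z/height = 1 + (2.61-1)·9.75/12 = 2.308125
θ = twist·z/height = -262°·9.75/12 = -212.8750° = -3.715370 rad
cos θ = -0.839857, sin θ = 0.542808 (intermediates below are computed at full precision and shown rounded to 5 d.p.)
v1: (-5,-2) → rotate → (5.28490,-1.03433) → ×s → (12.19821,-2.38736) → (12.20,-2.39)
v2: (5,-0.5) → rotate → (-3.92788,3.13397) → ×s → (-9.06604,7.23359) → (-9.07,7.23)
v3: (1.5,2) → rotate → (-2.34540,-0.86550) → ×s → (-5.41348,-1.99769) → (-5.41,-2.00)
v4: (-1.5,3.5) → rotate → (-0.64004,-3.75371) → ×s → (-1.47730,-8.66403) → (-1.48,-8.66)
v5: (-5,4) → rotate → (2.02805,-6.07347) → ×s → (4.68100,-14.01832) → (4.68,-14.02)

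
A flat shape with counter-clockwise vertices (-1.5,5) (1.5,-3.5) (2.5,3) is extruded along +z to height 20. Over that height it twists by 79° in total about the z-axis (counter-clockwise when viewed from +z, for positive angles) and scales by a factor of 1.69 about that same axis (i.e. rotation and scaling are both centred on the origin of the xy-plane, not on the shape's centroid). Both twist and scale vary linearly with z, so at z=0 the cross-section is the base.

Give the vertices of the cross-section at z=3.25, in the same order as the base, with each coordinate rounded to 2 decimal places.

Cross-section at z=3.25: (-2.86,5.05) (2.49,-3.42) (1.97,3.87)

t = z/height = 3.25/20 = 0.1625
s = 1 + (scale-1)·z/height = 1 + (1.69-1)·3.25/20 = 1.112125
θ = twist·z/height = 79°·3.25/20 = 12.8375° = 0.224057 rad
cos θ = 0.975004, sin θ = 0.222187 (intermediates below are computed at full precision and shown rounded to 5 d.p.)
v1: (-1.5,5) → rotate → (-2.57344,4.54174) → ×s → (-2.86199,5.05098) → (-2.86,5.05)
v2: (1.5,-3.5) → rotate → (2.24016,-3.07923) → ×s → (2.49134,-3.42449) → (2.49,-3.42)
v3: (2.5,3) → rotate → (1.77095,3.48048) → ×s → (1.96952,3.87073) → (1.97,3.87)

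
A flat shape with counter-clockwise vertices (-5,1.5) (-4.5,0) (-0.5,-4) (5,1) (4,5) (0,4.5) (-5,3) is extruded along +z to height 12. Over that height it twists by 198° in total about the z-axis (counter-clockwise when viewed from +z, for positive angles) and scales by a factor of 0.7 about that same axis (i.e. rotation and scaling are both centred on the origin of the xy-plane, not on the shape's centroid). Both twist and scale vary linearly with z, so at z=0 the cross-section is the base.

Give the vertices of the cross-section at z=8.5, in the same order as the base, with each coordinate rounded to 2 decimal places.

t = z/height = 8.5/12 = 0.708333
s = 1 + (scale-1)·z/height = 1 + (0.7-1)·8.5/12 = 0.787500
θ = twist·z/height = 198°·8.5/12 = 140.2500° = 2.447824 rad
cos θ = -0.768842, sin θ = 0.639439 (intermediates below are computed at full precision and shown rounded to 5 d.p.)
v1: (-5,1.5) → rotate → (2.88505,-4.35046) → ×s → (2.27198,-3.42599) → (2.27,-3.43)
v2: (-4.5,0) → rotate → (3.45979,-2.87748) → ×s → (2.72458,-2.26601) → (2.72,-2.27)
v3: (-0.5,-4) → rotate → (2.94218,2.75565) → ×s → (2.31696,2.17007) → (2.32,2.17)
v4: (5,1) → rotate → (-4.48365,2.42835) → ×s → (-3.53087,1.91233) → (-3.53,1.91)
v5: (4,5) → rotate → (-6.27256,-1.28645) → ×s → (-4.93964,-1.01308) → (-4.94,-1.01)
v6: (0,4.5) → rotate → (-2.87748,-3.45979) → ×s → (-2.26601,-2.72458) → (-2.27,-2.72)
v7: (-5,3) → rotate → (1.92589,-5.50372) → ×s → (1.51664,-4.33418) → (1.52,-4.33)

Cross-section at z=8.5: (2.27,-3.43) (2.72,-2.27) (2.32,2.17) (-3.53,1.91) (-4.94,-1.01) (-2.27,-2.72) (1.52,-4.33)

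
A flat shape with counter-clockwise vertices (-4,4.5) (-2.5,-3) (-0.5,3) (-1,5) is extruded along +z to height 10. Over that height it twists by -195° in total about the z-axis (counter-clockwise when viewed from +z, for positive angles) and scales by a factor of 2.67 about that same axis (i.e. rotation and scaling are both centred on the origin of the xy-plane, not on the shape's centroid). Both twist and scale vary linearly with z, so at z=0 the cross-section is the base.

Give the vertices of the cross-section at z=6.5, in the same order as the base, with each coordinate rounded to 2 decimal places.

t = z/height = 6.5/10 = 0.65
s = 1 + (scale-1)·z/height = 1 + (2.67-1)·6.5/10 = 2.085500
θ = twist·z/height = -195°·6.5/10 = -126.7500° = -2.212205 rad
cos θ = -0.598325, sin θ = -0.801254 (intermediates below are computed at full precision and shown rounded to 5 d.p.)
v1: (-4,4.5) → rotate → (5.99894,0.51255) → ×s → (12.51079,1.06893) → (12.51,1.07)
v2: (-2.5,-3) → rotate → (-0.90795,3.79811) → ×s → (-1.89353,7.92095) → (-1.89,7.92)
v3: (-0.5,3) → rotate → (2.70292,-1.39435) → ×s → (5.63695,-2.90791) → (5.64,-2.91)
v4: (-1,5) → rotate → (4.60459,-2.19037) → ×s → (9.60288,-4.56801) → (9.60,-4.57)

Cross-section at z=6.5: (12.51,1.07) (-1.89,7.92) (5.64,-2.91) (9.60,-4.57)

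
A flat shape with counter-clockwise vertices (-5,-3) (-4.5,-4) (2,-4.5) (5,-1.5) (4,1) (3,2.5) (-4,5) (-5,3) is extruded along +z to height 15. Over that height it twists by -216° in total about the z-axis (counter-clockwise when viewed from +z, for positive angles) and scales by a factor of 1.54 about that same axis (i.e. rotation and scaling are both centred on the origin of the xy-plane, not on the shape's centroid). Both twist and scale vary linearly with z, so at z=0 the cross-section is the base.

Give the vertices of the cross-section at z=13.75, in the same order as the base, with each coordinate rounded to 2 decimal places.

Cross-section at z=13.75: (8.50,1.96) (8.25,3.61) (-0.76,7.32) (-6.42,4.44) (-6.15,0.43) (-5.42,-2.17) (3.38,-8.96) (5.72,-6.58)

t = z/height = 13.75/15 = 0.916667
s = 1 + (scale-1)·z/height = 1 + (1.54-1)·13.75/15 = 1.495000
θ = twist·z/height = -216°·13.75/15 = -198.0000° = -3.455752 rad
cos θ = -0.951057, sin θ = 0.309017 (intermediates below are computed at full precision and shown rounded to 5 d.p.)
v1: (-5,-3) → rotate → (5.68233,1.30808) → ×s → (8.49509,1.95559) → (8.50,1.96)
v2: (-4.5,-4) → rotate → (5.51582,2.41365) → ×s → (8.24615,3.60841) → (8.25,3.61)
v3: (2,-4.5) → rotate → (-0.51154,4.89779) → ×s → (-0.76475,7.32219) → (-0.76,7.32)
v4: (5,-1.5) → rotate → (-4.29176,2.97167) → ×s → (-6.41618,4.44265) → (-6.42,4.44)
v5: (4,1) → rotate → (-4.11324,0.28501) → ×s → (-6.14930,0.42609) → (-6.15,0.43)
v6: (3,2.5) → rotate → (-3.62571,-1.45059) → ×s → (-5.42044,-2.16863) → (-5.42,-2.17)
v7: (-4,5) → rotate → (2.25914,-5.99135) → ×s → (3.37742,-8.95707) → (3.38,-8.96)
v8: (-5,3) → rotate → (3.82823,-4.39825) → ×s → (5.72321,-6.57539) → (5.72,-6.58)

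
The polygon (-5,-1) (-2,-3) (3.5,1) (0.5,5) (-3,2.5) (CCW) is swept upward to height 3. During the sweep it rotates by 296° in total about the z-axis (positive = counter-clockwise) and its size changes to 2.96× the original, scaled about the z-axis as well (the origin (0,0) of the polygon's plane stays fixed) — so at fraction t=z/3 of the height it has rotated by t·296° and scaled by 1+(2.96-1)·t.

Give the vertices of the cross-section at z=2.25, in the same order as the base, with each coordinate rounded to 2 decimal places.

Cross-section at z=2.25: (7.53,10.10) (-1.29,8.81) (-4.77,-7.62) (7.35,-10.00) (9.64,0.37)

t = z/height = 2.25/3 = 0.75
s = 1 + (scale-1)·z/height = 1 + (2.96-1)·2.25/3 = 2.470000
θ = twist·z/height = 296°·2.25/3 = 222.0000° = 3.874631 rad
cos θ = -0.743145, sin θ = -0.669131 (intermediates below are computed at full precision and shown rounded to 5 d.p.)
v1: (-5,-1) → rotate → (3.04659,4.08880) → ×s → (7.52509,10.09933) → (7.53,10.10)
v2: (-2,-3) → rotate → (-0.52110,3.56770) → ×s → (-1.28712,8.81221) → (-1.29,8.81)
v3: (3.5,1) → rotate → (-1.93188,-3.08510) → ×s → (-4.77173,-7.62020) → (-4.77,-7.62)
v4: (0.5,5) → rotate → (2.97408,-4.05029) → ×s → (7.34598,-10.00421) → (7.35,-10.00)
v5: (-3,2.5) → rotate → (3.90226,0.14953) → ×s → (9.63858,0.36934) → (9.64,0.37)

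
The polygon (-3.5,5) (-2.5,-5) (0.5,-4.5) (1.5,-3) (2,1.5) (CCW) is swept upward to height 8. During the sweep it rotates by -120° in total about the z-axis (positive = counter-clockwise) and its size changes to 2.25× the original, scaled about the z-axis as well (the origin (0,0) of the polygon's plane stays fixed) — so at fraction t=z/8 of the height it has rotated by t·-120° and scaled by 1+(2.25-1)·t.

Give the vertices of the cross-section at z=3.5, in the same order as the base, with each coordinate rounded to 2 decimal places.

Cross-section at z=3.5: (2.84,9.00) (-8.49,-1.64) (-5.05,-4.85) (-2.27,-4.67) (3.72,-1.04)

t = z/height = 3.5/8 = 0.4375
s = 1 + (scale-1)·z/height = 1 + (2.25-1)·3.5/8 = 1.546875
θ = twist·z/height = -120°·3.5/8 = -52.5000° = -0.916298 rad
cos θ = 0.608761, sin θ = -0.793353 (intermediates below are computed at full precision and shown rounded to 5 d.p.)
v1: (-3.5,5) → rotate → (1.83610,5.82054) → ×s → (2.84022,9.00365) → (2.84,9.00)
v2: (-2.5,-5) → rotate → (-5.48867,-1.06042) → ×s → (-8.49029,-1.64034) → (-8.49,-1.64)
v3: (0.5,-4.5) → rotate → (-3.26571,-3.13610) → ×s → (-5.05164,-4.85116) → (-5.05,-4.85)
v4: (1.5,-3) → rotate → (-1.46692,-3.01631) → ×s → (-2.26914,-4.66586) → (-2.27,-4.67)
v5: (2,1.5) → rotate → (2.40755,-0.67356) → ×s → (3.72418,-1.04192) → (3.72,-1.04)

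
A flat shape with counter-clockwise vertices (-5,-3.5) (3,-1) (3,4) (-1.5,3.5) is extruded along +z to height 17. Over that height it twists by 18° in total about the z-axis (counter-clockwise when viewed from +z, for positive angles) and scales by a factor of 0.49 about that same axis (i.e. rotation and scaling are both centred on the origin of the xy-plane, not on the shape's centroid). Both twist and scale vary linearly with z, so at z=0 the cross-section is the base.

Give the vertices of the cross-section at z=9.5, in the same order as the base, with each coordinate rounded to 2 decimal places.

Cross-section at z=9.5: (-3.08,-3.09) (2.24,-0.33) (1.61,3.19) (-1.49,2.28)

t = z/height = 9.5/17 = 0.558824
s = 1 + (scale-1)·z/height = 1 + (0.49-1)·9.5/17 = 0.715000
θ = twist·z/height = 18°·9.5/17 = 10.0588° = 0.175560 rad
cos θ = 0.984629, sin θ = 0.174659 (intermediates below are computed at full precision and shown rounded to 5 d.p.)
v1: (-5,-3.5) → rotate → (-4.31184,-4.31950) → ×s → (-3.08296,-3.08844) → (-3.08,-3.09)
v2: (3,-1) → rotate → (3.12855,-0.46065) → ×s → (2.23691,-0.32937) → (2.24,-0.33)
v3: (3,4) → rotate → (2.25525,4.46249) → ×s → (1.61250,3.19068) → (1.61,3.19)
v4: (-1.5,3.5) → rotate → (-2.08825,3.18421) → ×s → (-1.49310,2.27671) → (-1.49,2.28)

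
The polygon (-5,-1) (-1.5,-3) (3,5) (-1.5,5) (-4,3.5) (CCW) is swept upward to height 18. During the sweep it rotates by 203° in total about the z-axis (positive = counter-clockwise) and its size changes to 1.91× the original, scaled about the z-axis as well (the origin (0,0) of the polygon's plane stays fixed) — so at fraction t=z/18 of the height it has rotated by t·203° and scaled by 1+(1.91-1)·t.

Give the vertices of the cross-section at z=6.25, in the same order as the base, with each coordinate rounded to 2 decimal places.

t = z/height = 6.25/18 = 0.347222
s = 1 + (scale-1)·z/height = 1 + (1.91-1)·6.25/18 = 1.315972
θ = twist·z/height = 203°·6.25/18 = 70.4861° = 1.230215 rad
cos θ = 0.334035, sin θ = 0.942561 (intermediates below are computed at full precision and shown rounded to 5 d.p.)
v1: (-5,-1) → rotate → (-0.72762,-5.04684) → ×s → (-0.95752,-6.64150) → (-0.96,-6.64)
v2: (-1.5,-3) → rotate → (2.32663,-2.41595) → ×s → (3.06178,-3.17932) → (3.06,-3.18)
v3: (3,5) → rotate → (-3.71070,4.49786) → ×s → (-4.88317,5.91906) → (-4.88,5.92)
v4: (-1.5,5) → rotate → (-5.21386,0.25634) → ×s → (-6.86129,0.33733) → (-6.86,0.34)
v5: (-4,3.5) → rotate → (-4.63510,-2.60112) → ×s → (-6.09967,-3.42300) → (-6.10,-3.42)

Cross-section at z=6.25: (-0.96,-6.64) (3.06,-3.18) (-4.88,5.92) (-6.86,0.34) (-6.10,-3.42)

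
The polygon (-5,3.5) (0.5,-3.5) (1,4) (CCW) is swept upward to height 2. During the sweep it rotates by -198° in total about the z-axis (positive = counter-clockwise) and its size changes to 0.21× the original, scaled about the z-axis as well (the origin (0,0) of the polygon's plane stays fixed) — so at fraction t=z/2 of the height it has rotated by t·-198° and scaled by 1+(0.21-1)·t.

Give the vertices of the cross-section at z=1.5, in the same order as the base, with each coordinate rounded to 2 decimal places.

t = z/height = 1.5/2 = 0.75
s = 1 + (scale-1)·z/height = 1 + (0.21-1)·1.5/2 = 0.407500
θ = twist·z/height = -198°·1.5/2 = -148.5000° = -2.591814 rad
cos θ = -0.852640, sin θ = -0.522499 (intermediates below are computed at full precision and shown rounded to 5 d.p.)
v1: (-5,3.5) → rotate → (6.09195,-0.37175) → ×s → (2.48247,-0.15149) → (2.48,-0.15)
v2: (0.5,-3.5) → rotate → (-2.25507,2.72299) → ×s → (-0.91894,1.10962) → (-0.92,1.11)
v3: (1,4) → rotate → (1.23735,-3.93306) → ×s → (0.50422,-1.60272) → (0.50,-1.60)

Cross-section at z=1.5: (2.48,-0.15) (-0.92,1.11) (0.50,-1.60)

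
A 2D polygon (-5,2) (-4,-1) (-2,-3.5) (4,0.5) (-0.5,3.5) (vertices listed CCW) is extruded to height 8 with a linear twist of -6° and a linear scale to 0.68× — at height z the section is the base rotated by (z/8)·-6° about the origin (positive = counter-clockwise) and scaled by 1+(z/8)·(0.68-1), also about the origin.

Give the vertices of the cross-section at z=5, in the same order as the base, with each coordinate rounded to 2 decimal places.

Cross-section at z=5: (-3.89,1.86) (-3.25,-0.59) (-1.78,-2.69) (3.22,0.19) (-0.22,2.82)

t = z/height = 5/8 = 0.625
s = 1 + (scale-1)·z/height = 1 + (0.68-1)·5/8 = 0.800000
θ = twist·z/height = -6°·5/8 = -3.7500° = -0.065450 rad
cos θ = 0.997859, sin θ = -0.065403 (intermediates below are computed at full precision and shown rounded to 5 d.p.)
v1: (-5,2) → rotate → (-4.85849,2.32273) → ×s → (-3.88679,1.85819) → (-3.89,1.86)
v2: (-4,-1) → rotate → (-4.05684,-0.73625) → ×s → (-3.24547,-0.58900) → (-3.25,-0.59)
v3: (-2,-3.5) → rotate → (-2.22463,-3.36170) → ×s → (-1.77970,-2.68936) → (-1.78,-2.69)
v4: (4,0.5) → rotate → (4.02414,0.23732) → ×s → (3.21931,0.18985) → (3.22,0.19)
v5: (-0.5,3.5) → rotate → (-0.27002,3.52521) → ×s → (-0.21601,2.82017) → (-0.22,2.82)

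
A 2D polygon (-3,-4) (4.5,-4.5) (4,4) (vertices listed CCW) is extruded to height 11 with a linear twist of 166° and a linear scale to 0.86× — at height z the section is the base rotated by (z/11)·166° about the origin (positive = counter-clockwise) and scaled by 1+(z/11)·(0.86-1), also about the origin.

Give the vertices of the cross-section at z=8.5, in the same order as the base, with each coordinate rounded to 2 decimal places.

t = z/height = 8.5/11 = 0.772727
s = 1 + (scale-1)·z/height = 1 + (0.86-1)·8.5/11 = 0.891818
θ = twist·z/height = 166°·8.5/11 = 128.2727° = 2.238781 rad
cos θ = -0.619405, sin θ = 0.785071 (intermediates below are computed at full precision and shown rounded to 5 d.p.)
v1: (-3,-4) → rotate → (4.99850,0.12241) → ×s → (4.45775,0.10917) → (4.46,0.11)
v2: (4.5,-4.5) → rotate → (0.74550,6.32015) → ×s → (0.66485,5.63642) → (0.66,5.64)
v3: (4,4) → rotate → (-5.61791,0.66266) → ×s → (-5.01015,0.59098) → (-5.01,0.59)

Cross-section at z=8.5: (4.46,0.11) (0.66,5.64) (-5.01,0.59)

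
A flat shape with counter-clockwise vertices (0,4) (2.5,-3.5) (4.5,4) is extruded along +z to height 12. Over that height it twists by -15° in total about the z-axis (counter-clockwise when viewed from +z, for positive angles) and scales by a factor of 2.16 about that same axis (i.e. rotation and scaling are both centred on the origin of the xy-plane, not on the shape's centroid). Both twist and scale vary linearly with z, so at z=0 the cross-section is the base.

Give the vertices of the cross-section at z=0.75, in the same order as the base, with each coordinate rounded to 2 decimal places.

Cross-section at z=0.75: (0.07,4.29) (2.62,-3.80) (4.90,4.21)

t = z/height = 0.75/12 = 0.0625
s = 1 + (scale-1)·z/height = 1 + (2.16-1)·0.75/12 = 1.072500
θ = twist·z/height = -15°·0.75/12 = -0.9375° = -0.016362 rad
cos θ = 0.999866, sin θ = -0.016362 (intermediates below are computed at full precision and shown rounded to 5 d.p.)
v1: (0,4) → rotate → (0.06545,3.99946) → ×s → (0.07019,4.28943) → (0.07,4.29)
v2: (2.5,-3.5) → rotate → (2.44240,-3.54044) → ×s → (2.61947,-3.79712) → (2.62,-3.80)
v3: (4.5,4) → rotate → (4.56484,3.92584) → ×s → (4.89580,4.21046) → (4.90,4.21)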